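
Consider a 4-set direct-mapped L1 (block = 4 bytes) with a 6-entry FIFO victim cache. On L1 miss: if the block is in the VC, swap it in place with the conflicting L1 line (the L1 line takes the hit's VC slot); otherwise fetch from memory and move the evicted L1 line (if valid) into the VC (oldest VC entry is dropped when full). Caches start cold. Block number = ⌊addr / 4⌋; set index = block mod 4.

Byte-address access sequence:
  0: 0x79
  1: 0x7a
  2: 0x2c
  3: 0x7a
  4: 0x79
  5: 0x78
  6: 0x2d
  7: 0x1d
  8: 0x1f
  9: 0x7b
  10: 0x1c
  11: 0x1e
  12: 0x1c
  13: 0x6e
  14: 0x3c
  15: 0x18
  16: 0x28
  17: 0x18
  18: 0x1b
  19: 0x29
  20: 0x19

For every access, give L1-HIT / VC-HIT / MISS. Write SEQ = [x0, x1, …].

SEQ = [MISS, L1-HIT, MISS, L1-HIT, L1-HIT, L1-HIT, L1-HIT, MISS, L1-HIT, L1-HIT, L1-HIT, L1-HIT, L1-HIT, MISS, MISS, MISS, MISS, VC-HIT, L1-HIT, VC-HIT, VC-HIT]

#0 0x79→b30/s2 MISS; vc=[]
#1 0x7a→b30/s2 L1-HIT; vc=[]
#2 0x2c→b11/s3 MISS; vc=[]
#3 0x7a→b30/s2 L1-HIT; vc=[]
#4 0x79→b30/s2 L1-HIT; vc=[]
#5 0x78→b30/s2 L1-HIT; vc=[]
#6 0x2d→b11/s3 L1-HIT; vc=[]
#7 0x1d→b7/s3 MISS; vc=[11]
#8 0x1f→b7/s3 L1-HIT; vc=[11]
#9 0x7b→b30/s2 L1-HIT; vc=[11]
#10 0x1c→b7/s3 L1-HIT; vc=[11]
#11 0x1e→b7/s3 L1-HIT; vc=[11]
#12 0x1c→b7/s3 L1-HIT; vc=[11]
#13 0x6e→b27/s3 MISS; vc=[11,7]
#14 0x3c→b15/s3 MISS; vc=[11,7,27]
#15 0x18→b6/s2 MISS; vc=[11,7,27,30]
#16 0x28→b10/s2 MISS; vc=[11,7,27,30,6]
#17 0x18→b6/s2 VC-HIT; vc=[11,7,27,30,10]
#18 0x1b→b6/s2 L1-HIT; vc=[11,7,27,30,10]
#19 0x29→b10/s2 VC-HIT; vc=[11,7,27,30,6]
#20 0x19→b6/s2 VC-HIT; vc=[11,7,27,30,10]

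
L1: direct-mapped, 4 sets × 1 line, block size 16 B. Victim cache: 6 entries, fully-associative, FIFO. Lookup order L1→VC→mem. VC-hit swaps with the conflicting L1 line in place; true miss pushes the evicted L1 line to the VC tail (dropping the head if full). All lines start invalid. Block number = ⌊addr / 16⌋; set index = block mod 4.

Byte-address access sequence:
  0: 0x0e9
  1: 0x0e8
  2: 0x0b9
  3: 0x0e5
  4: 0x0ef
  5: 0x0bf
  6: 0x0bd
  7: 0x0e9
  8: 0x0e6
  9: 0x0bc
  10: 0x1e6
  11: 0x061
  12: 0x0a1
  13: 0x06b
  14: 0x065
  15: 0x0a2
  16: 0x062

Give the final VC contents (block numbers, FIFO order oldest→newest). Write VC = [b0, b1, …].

0: 0xe9 (blk 14, set 2) → MISS  vc=[]
1: 0xe8 (blk 14, set 2) → L1-HIT  vc=[]
2: 0xb9 (blk 11, set 3) → MISS  vc=[]
3: 0xe5 (blk 14, set 2) → L1-HIT  vc=[]
4: 0xef (blk 14, set 2) → L1-HIT  vc=[]
5: 0xbf (blk 11, set 3) → L1-HIT  vc=[]
6: 0xbd (blk 11, set 3) → L1-HIT  vc=[]
7: 0xe9 (blk 14, set 2) → L1-HIT  vc=[]
8: 0xe6 (blk 14, set 2) → L1-HIT  vc=[]
9: 0xbc (blk 11, set 3) → L1-HIT  vc=[]
10: 0x1e6 (blk 30, set 2) → MISS  vc=[14]
11: 0x61 (blk 6, set 2) → MISS  vc=[14, 30]
12: 0xa1 (blk 10, set 2) → MISS  vc=[14, 30, 6]
13: 0x6b (blk 6, set 2) → VC-HIT  vc=[14, 30, 10]
14: 0x65 (blk 6, set 2) → L1-HIT  vc=[14, 30, 10]
15: 0xa2 (blk 10, set 2) → VC-HIT  vc=[14, 30, 6]
16: 0x62 (blk 6, set 2) → VC-HIT  vc=[14, 30, 10]

VC = [14, 30, 10]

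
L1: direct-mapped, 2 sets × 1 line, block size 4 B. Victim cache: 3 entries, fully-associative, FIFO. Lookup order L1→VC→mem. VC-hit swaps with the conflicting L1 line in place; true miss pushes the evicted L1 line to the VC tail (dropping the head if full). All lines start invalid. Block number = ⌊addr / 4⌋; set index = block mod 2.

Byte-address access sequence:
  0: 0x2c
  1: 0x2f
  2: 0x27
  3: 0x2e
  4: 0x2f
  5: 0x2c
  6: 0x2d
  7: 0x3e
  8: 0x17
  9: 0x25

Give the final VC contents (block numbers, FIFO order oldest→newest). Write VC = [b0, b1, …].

VC = [5, 11, 15]

#0 0x2c→b11/s1 MISS; vc=[]
#1 0x2f→b11/s1 L1-HIT; vc=[]
#2 0x27→b9/s1 MISS; vc=[11]
#3 0x2e→b11/s1 VC-HIT; vc=[9]
#4 0x2f→b11/s1 L1-HIT; vc=[9]
#5 0x2c→b11/s1 L1-HIT; vc=[9]
#6 0x2d→b11/s1 L1-HIT; vc=[9]
#7 0x3e→b15/s1 MISS; vc=[9,11]
#8 0x17→b5/s1 MISS; vc=[9,11,15]
#9 0x25→b9/s1 VC-HIT; vc=[5,11,15]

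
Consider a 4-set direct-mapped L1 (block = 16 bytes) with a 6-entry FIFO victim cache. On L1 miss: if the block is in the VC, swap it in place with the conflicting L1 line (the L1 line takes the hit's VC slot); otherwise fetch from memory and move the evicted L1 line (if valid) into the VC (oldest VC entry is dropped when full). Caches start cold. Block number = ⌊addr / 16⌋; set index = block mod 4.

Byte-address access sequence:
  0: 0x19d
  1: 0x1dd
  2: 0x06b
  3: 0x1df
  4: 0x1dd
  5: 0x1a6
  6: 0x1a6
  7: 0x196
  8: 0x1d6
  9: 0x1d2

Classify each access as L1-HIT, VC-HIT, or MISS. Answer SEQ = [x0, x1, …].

SEQ = [MISS, MISS, MISS, L1-HIT, L1-HIT, MISS, L1-HIT, VC-HIT, VC-HIT, L1-HIT]

0: 0x19d (blk 25, set 1) → MISS  vc=[]
1: 0x1dd (blk 29, set 1) → MISS  vc=[25]
2: 0x6b (blk 6, set 2) → MISS  vc=[25]
3: 0x1df (blk 29, set 1) → L1-HIT  vc=[25]
4: 0x1dd (blk 29, set 1) → L1-HIT  vc=[25]
5: 0x1a6 (blk 26, set 2) → MISS  vc=[25, 6]
6: 0x1a6 (blk 26, set 2) → L1-HIT  vc=[25, 6]
7: 0x196 (blk 25, set 1) → VC-HIT  vc=[29, 6]
8: 0x1d6 (blk 29, set 1) → VC-HIT  vc=[25, 6]
9: 0x1d2 (blk 29, set 1) → L1-HIT  vc=[25, 6]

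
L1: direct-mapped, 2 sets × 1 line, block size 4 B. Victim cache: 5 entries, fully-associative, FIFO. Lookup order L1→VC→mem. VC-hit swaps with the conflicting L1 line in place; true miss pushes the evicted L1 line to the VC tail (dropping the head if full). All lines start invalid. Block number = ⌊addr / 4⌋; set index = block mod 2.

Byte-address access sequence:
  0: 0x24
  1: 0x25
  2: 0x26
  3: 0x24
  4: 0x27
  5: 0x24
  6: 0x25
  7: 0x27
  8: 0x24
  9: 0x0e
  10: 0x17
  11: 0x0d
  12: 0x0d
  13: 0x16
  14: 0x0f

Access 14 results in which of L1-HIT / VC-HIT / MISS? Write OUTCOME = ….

  [0] addr=0x24 blk=9 s=1: MISS | VC []
  [1] addr=0x25 blk=9 s=1: L1-HIT | VC []
  [2] addr=0x26 blk=9 s=1: L1-HIT | VC []
  [3] addr=0x24 blk=9 s=1: L1-HIT | VC []
  [4] addr=0x27 blk=9 s=1: L1-HIT | VC []
  [5] addr=0x24 blk=9 s=1: L1-HIT | VC []
  [6] addr=0x25 blk=9 s=1: L1-HIT | VC []
  [7] addr=0x27 blk=9 s=1: L1-HIT | VC []
  [8] addr=0x24 blk=9 s=1: L1-HIT | VC []
  [9] addr=0xe blk=3 s=1: MISS | VC [9]
  [10] addr=0x17 blk=5 s=1: MISS | VC [9, 3]
  [11] addr=0xd blk=3 s=1: VC-HIT | VC [9, 5]
  [12] addr=0xd blk=3 s=1: L1-HIT | VC [9, 5]
  [13] addr=0x16 blk=5 s=1: VC-HIT | VC [9, 3]
  [14] addr=0xf blk=3 s=1: VC-HIT | VC [9, 5]

OUTCOME = VC-HIT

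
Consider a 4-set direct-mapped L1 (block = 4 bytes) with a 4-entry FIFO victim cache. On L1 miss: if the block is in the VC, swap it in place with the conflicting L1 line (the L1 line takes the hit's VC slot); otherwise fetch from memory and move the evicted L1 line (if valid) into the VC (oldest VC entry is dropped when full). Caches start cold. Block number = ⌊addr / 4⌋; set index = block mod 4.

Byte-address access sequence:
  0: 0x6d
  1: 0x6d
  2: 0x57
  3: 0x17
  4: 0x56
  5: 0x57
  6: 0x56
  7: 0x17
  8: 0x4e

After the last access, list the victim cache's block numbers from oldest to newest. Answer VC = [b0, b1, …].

  [0] addr=0x6d blk=27 s=3: MISS | VC []
  [1] addr=0x6d blk=27 s=3: L1-HIT | VC []
  [2] addr=0x57 blk=21 s=1: MISS | VC []
  [3] addr=0x17 blk=5 s=1: MISS | VC [21]
  [4] addr=0x56 blk=21 s=1: VC-HIT | VC [5]
  [5] addr=0x57 blk=21 s=1: L1-HIT | VC [5]
  [6] addr=0x56 blk=21 s=1: L1-HIT | VC [5]
  [7] addr=0x17 blk=5 s=1: VC-HIT | VC [21]
  [8] addr=0x4e blk=19 s=3: MISS | VC [21, 27]

VC = [21, 27]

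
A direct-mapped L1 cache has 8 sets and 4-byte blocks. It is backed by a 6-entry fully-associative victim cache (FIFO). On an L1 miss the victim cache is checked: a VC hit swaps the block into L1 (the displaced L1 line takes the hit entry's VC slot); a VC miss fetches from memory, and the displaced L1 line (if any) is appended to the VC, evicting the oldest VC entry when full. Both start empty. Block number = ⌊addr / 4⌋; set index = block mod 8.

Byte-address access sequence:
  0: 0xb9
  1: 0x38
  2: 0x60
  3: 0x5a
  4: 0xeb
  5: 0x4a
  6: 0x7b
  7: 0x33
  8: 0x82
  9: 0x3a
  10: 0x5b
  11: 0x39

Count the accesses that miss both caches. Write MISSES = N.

MISSES = 9

#0 0xb9→b46/s6 MISS; vc=[]
#1 0x38→b14/s6 MISS; vc=[46]
#2 0x60→b24/s0 MISS; vc=[46]
#3 0x5a→b22/s6 MISS; vc=[46,14]
#4 0xeb→b58/s2 MISS; vc=[46,14]
#5 0x4a→b18/s2 MISS; vc=[46,14,58]
#6 0x7b→b30/s6 MISS; vc=[46,14,58,22]
#7 0x33→b12/s4 MISS; vc=[46,14,58,22]
#8 0x82→b32/s0 MISS; vc=[46,14,58,22,24]
#9 0x3a→b14/s6 VC-HIT; vc=[46,30,58,22,24]
#10 0x5b→b22/s6 VC-HIT; vc=[46,30,58,14,24]
#11 0x39→b14/s6 VC-HIT; vc=[46,30,58,22,24]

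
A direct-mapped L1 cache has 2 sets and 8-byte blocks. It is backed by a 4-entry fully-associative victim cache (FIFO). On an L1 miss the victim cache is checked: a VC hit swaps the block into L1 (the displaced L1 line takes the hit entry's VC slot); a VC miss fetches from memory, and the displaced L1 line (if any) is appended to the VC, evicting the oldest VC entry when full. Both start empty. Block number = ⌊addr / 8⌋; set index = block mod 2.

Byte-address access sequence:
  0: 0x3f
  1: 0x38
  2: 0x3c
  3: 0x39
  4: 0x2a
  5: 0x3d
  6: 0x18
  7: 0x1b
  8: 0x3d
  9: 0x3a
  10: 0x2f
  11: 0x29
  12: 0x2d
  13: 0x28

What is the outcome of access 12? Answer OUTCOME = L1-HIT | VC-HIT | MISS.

OUTCOME = L1-HIT

0: 0x3f (blk 7, set 1) → MISS  vc=[]
1: 0x38 (blk 7, set 1) → L1-HIT  vc=[]
2: 0x3c (blk 7, set 1) → L1-HIT  vc=[]
3: 0x39 (blk 7, set 1) → L1-HIT  vc=[]
4: 0x2a (blk 5, set 1) → MISS  vc=[7]
5: 0x3d (blk 7, set 1) → VC-HIT  vc=[5]
6: 0x18 (blk 3, set 1) → MISS  vc=[5, 7]
7: 0x1b (blk 3, set 1) → L1-HIT  vc=[5, 7]
8: 0x3d (blk 7, set 1) → VC-HIT  vc=[5, 3]
9: 0x3a (blk 7, set 1) → L1-HIT  vc=[5, 3]
10: 0x2f (blk 5, set 1) → VC-HIT  vc=[7, 3]
11: 0x29 (blk 5, set 1) → L1-HIT  vc=[7, 3]
12: 0x2d (blk 5, set 1) → L1-HIT  vc=[7, 3]
13: 0x28 (blk 5, set 1) → L1-HIT  vc=[7, 3]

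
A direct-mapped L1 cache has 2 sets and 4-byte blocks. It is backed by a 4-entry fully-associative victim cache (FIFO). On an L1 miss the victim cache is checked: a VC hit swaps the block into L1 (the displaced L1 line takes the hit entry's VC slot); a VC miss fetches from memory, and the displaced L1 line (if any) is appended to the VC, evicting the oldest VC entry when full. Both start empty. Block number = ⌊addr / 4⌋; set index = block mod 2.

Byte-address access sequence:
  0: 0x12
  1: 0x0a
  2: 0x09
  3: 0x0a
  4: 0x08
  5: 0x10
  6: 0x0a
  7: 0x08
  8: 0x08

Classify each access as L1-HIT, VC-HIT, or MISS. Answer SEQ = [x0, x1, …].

  [0] addr=0x12 blk=4 s=0: MISS | VC []
  [1] addr=0xa blk=2 s=0: MISS | VC [4]
  [2] addr=0x9 blk=2 s=0: L1-HIT | VC [4]
  [3] addr=0xa blk=2 s=0: L1-HIT | VC [4]
  [4] addr=0x8 blk=2 s=0: L1-HIT | VC [4]
  [5] addr=0x10 blk=4 s=0: VC-HIT | VC [2]
  [6] addr=0xa blk=2 s=0: VC-HIT | VC [4]
  [7] addr=0x8 blk=2 s=0: L1-HIT | VC [4]
  [8] addr=0x8 blk=2 s=0: L1-HIT | VC [4]

SEQ = [MISS, MISS, L1-HIT, L1-HIT, L1-HIT, VC-HIT, VC-HIT, L1-HIT, L1-HIT]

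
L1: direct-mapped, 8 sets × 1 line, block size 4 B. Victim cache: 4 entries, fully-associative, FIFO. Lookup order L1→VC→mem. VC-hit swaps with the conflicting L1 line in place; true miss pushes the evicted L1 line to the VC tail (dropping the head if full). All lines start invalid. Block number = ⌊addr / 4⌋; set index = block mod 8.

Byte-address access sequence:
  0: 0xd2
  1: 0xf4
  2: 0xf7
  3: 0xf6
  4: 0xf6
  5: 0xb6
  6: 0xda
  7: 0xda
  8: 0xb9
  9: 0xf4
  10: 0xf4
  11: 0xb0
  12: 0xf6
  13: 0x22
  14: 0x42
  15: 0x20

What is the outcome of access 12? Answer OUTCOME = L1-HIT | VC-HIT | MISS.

  [0] addr=0xd2 blk=52 s=4: MISS | VC []
  [1] addr=0xf4 blk=61 s=5: MISS | VC []
  [2] addr=0xf7 blk=61 s=5: L1-HIT | VC []
  [3] addr=0xf6 blk=61 s=5: L1-HIT | VC []
  [4] addr=0xf6 blk=61 s=5: L1-HIT | VC []
  [5] addr=0xb6 blk=45 s=5: MISS | VC [61]
  [6] addr=0xda blk=54 s=6: MISS | VC [61]
  [7] addr=0xda blk=54 s=6: L1-HIT | VC [61]
  [8] addr=0xb9 blk=46 s=6: MISS | VC [61, 54]
  [9] addr=0xf4 blk=61 s=5: VC-HIT | VC [45, 54]
  [10] addr=0xf4 blk=61 s=5: L1-HIT | VC [45, 54]
  [11] addr=0xb0 blk=44 s=4: MISS | VC [45, 54, 52]
  [12] addr=0xf6 blk=61 s=5: L1-HIT | VC [45, 54, 52]
  [13] addr=0x22 blk=8 s=0: MISS | VC [45, 54, 52]
  [14] addr=0x42 blk=16 s=0: MISS | VC [45, 54, 52, 8]
  [15] addr=0x20 blk=8 s=0: VC-HIT | VC [45, 54, 52, 16]

OUTCOME = L1-HIT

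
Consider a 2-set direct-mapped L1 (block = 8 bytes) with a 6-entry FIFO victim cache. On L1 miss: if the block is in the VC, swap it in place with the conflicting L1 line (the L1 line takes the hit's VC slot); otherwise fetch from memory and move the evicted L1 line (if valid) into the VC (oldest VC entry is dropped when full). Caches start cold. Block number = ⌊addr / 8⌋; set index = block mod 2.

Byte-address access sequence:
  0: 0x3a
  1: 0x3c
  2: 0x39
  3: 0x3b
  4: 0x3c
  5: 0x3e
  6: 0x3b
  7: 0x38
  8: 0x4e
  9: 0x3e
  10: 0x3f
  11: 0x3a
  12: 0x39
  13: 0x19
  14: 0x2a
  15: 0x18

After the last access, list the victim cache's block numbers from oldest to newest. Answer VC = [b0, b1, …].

VC = [9, 7, 5]

  [0] addr=0x3a blk=7 s=1: MISS | VC []
  [1] addr=0x3c blk=7 s=1: L1-HIT | VC []
  [2] addr=0x39 blk=7 s=1: L1-HIT | VC []
  [3] addr=0x3b blk=7 s=1: L1-HIT | VC []
  [4] addr=0x3c blk=7 s=1: L1-HIT | VC []
  [5] addr=0x3e blk=7 s=1: L1-HIT | VC []
  [6] addr=0x3b blk=7 s=1: L1-HIT | VC []
  [7] addr=0x38 blk=7 s=1: L1-HIT | VC []
  [8] addr=0x4e blk=9 s=1: MISS | VC [7]
  [9] addr=0x3e blk=7 s=1: VC-HIT | VC [9]
  [10] addr=0x3f blk=7 s=1: L1-HIT | VC [9]
  [11] addr=0x3a blk=7 s=1: L1-HIT | VC [9]
  [12] addr=0x39 blk=7 s=1: L1-HIT | VC [9]
  [13] addr=0x19 blk=3 s=1: MISS | VC [9, 7]
  [14] addr=0x2a blk=5 s=1: MISS | VC [9, 7, 3]
  [15] addr=0x18 blk=3 s=1: VC-HIT | VC [9, 7, 5]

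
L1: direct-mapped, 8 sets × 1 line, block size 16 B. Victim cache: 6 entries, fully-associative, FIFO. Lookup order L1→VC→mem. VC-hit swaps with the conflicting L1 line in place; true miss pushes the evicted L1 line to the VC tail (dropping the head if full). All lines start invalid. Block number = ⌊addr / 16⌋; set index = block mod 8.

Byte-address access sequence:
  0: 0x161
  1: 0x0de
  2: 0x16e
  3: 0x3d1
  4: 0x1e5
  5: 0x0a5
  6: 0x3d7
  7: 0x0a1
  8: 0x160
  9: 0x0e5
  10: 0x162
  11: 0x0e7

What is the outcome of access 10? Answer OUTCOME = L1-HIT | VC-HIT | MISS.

  [0] addr=0x161 blk=22 s=6: MISS | VC []
  [1] addr=0xde blk=13 s=5: MISS | VC []
  [2] addr=0x16e blk=22 s=6: L1-HIT | VC []
  [3] addr=0x3d1 blk=61 s=5: MISS | VC [13]
  [4] addr=0x1e5 blk=30 s=6: MISS | VC [13, 22]
  [5] addr=0xa5 blk=10 s=2: MISS | VC [13, 22]
  [6] addr=0x3d7 blk=61 s=5: L1-HIT | VC [13, 22]
  [7] addr=0xa1 blk=10 s=2: L1-HIT | VC [13, 22]
  [8] addr=0x160 blk=22 s=6: VC-HIT | VC [13, 30]
  [9] addr=0xe5 blk=14 s=6: MISS | VC [13, 30, 22]
  [10] addr=0x162 blk=22 s=6: VC-HIT | VC [13, 30, 14]
  [11] addr=0xe7 blk=14 s=6: VC-HIT | VC [13, 30, 22]

OUTCOME = VC-HIT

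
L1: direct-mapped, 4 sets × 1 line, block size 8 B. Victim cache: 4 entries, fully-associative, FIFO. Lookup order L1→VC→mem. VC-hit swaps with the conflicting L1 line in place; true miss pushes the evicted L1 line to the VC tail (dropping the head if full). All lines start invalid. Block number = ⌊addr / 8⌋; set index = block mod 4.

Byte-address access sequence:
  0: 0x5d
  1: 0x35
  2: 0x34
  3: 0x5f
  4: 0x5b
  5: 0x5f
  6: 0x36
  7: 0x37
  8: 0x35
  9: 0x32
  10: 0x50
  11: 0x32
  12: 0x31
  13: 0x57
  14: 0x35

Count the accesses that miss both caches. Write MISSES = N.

0: 0x5d (blk 11, set 3) → MISS  vc=[]
1: 0x35 (blk 6, set 2) → MISS  vc=[]
2: 0x34 (blk 6, set 2) → L1-HIT  vc=[]
3: 0x5f (blk 11, set 3) → L1-HIT  vc=[]
4: 0x5b (blk 11, set 3) → L1-HIT  vc=[]
5: 0x5f (blk 11, set 3) → L1-HIT  vc=[]
6: 0x36 (blk 6, set 2) → L1-HIT  vc=[]
7: 0x37 (blk 6, set 2) → L1-HIT  vc=[]
8: 0x35 (blk 6, set 2) → L1-HIT  vc=[]
9: 0x32 (blk 6, set 2) → L1-HIT  vc=[]
10: 0x50 (blk 10, set 2) → MISS  vc=[6]
11: 0x32 (blk 6, set 2) → VC-HIT  vc=[10]
12: 0x31 (blk 6, set 2) → L1-HIT  vc=[10]
13: 0x57 (blk 10, set 2) → VC-HIT  vc=[6]
14: 0x35 (blk 6, set 2) → VC-HIT  vc=[10]

MISSES = 3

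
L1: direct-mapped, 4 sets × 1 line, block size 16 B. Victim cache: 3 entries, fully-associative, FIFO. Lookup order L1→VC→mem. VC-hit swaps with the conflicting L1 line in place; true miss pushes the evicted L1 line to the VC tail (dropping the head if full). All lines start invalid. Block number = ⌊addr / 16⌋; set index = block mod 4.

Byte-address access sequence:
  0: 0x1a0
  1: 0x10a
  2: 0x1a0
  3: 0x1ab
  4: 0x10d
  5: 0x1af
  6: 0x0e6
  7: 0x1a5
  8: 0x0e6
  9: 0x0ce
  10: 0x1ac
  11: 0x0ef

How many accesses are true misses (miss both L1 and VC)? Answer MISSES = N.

#0 0x1a0→b26/s2 MISS; vc=[]
#1 0x10a→b16/s0 MISS; vc=[]
#2 0x1a0→b26/s2 L1-HIT; vc=[]
#3 0x1ab→b26/s2 L1-HIT; vc=[]
#4 0x10d→b16/s0 L1-HIT; vc=[]
#5 0x1af→b26/s2 L1-HIT; vc=[]
#6 0xe6→b14/s2 MISS; vc=[26]
#7 0x1a5→b26/s2 VC-HIT; vc=[14]
#8 0xe6→b14/s2 VC-HIT; vc=[26]
#9 0xce→b12/s0 MISS; vc=[26,16]
#10 0x1ac→b26/s2 VC-HIT; vc=[14,16]
#11 0xef→b14/s2 VC-HIT; vc=[26,16]

MISSES = 4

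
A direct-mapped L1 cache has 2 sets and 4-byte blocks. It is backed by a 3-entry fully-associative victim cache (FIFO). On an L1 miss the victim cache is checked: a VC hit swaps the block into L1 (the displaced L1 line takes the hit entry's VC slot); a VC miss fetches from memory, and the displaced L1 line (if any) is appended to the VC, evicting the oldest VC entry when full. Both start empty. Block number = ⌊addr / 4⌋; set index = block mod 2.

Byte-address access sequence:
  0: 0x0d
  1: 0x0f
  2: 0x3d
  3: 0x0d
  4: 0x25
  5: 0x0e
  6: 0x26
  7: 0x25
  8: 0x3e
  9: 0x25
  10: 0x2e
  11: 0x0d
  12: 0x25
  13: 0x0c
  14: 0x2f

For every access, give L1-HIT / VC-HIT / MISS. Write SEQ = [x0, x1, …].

SEQ = [MISS, L1-HIT, MISS, VC-HIT, MISS, VC-HIT, VC-HIT, L1-HIT, VC-HIT, VC-HIT, MISS, VC-HIT, VC-HIT, VC-HIT, VC-HIT]

  [0] addr=0xd blk=3 s=1: MISS | VC []
  [1] addr=0xf blk=3 s=1: L1-HIT | VC []
  [2] addr=0x3d blk=15 s=1: MISS | VC [3]
  [3] addr=0xd blk=3 s=1: VC-HIT | VC [15]
  [4] addr=0x25 blk=9 s=1: MISS | VC [15, 3]
  [5] addr=0xe blk=3 s=1: VC-HIT | VC [15, 9]
  [6] addr=0x26 blk=9 s=1: VC-HIT | VC [15, 3]
  [7] addr=0x25 blk=9 s=1: L1-HIT | VC [15, 3]
  [8] addr=0x3e blk=15 s=1: VC-HIT | VC [9, 3]
  [9] addr=0x25 blk=9 s=1: VC-HIT | VC [15, 3]
  [10] addr=0x2e blk=11 s=1: MISS | VC [15, 3, 9]
  [11] addr=0xd blk=3 s=1: VC-HIT | VC [15, 11, 9]
  [12] addr=0x25 blk=9 s=1: VC-HIT | VC [15, 11, 3]
  [13] addr=0xc blk=3 s=1: VC-HIT | VC [15, 11, 9]
  [14] addr=0x2f blk=11 s=1: VC-HIT | VC [15, 3, 9]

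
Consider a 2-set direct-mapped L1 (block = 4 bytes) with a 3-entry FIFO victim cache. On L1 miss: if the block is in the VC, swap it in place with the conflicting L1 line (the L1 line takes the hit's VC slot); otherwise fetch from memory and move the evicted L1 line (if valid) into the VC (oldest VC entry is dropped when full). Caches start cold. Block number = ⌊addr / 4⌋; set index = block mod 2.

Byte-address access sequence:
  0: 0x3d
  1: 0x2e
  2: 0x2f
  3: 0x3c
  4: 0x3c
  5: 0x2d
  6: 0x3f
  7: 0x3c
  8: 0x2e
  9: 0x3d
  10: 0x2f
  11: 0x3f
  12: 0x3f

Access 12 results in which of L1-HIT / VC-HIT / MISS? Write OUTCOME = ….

0: 0x3d (blk 15, set 1) → MISS  vc=[]
1: 0x2e (blk 11, set 1) → MISS  vc=[15]
2: 0x2f (blk 11, set 1) → L1-HIT  vc=[15]
3: 0x3c (blk 15, set 1) → VC-HIT  vc=[11]
4: 0x3c (blk 15, set 1) → L1-HIT  vc=[11]
5: 0x2d (blk 11, set 1) → VC-HIT  vc=[15]
6: 0x3f (blk 15, set 1) → VC-HIT  vc=[11]
7: 0x3c (blk 15, set 1) → L1-HIT  vc=[11]
8: 0x2e (blk 11, set 1) → VC-HIT  vc=[15]
9: 0x3d (blk 15, set 1) → VC-HIT  vc=[11]
10: 0x2f (blk 11, set 1) → VC-HIT  vc=[15]
11: 0x3f (blk 15, set 1) → VC-HIT  vc=[11]
12: 0x3f (blk 15, set 1) → L1-HIT  vc=[11]

OUTCOME = L1-HIT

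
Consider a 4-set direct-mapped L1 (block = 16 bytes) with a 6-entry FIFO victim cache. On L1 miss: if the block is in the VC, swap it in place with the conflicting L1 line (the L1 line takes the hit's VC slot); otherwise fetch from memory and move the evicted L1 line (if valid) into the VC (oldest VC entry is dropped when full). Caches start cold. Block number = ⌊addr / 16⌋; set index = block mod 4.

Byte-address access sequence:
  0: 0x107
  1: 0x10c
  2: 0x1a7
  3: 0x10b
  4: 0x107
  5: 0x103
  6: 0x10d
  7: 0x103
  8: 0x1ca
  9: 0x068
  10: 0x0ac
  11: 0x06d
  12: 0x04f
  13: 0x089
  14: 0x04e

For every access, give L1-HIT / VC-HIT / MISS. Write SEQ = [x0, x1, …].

  [0] addr=0x107 blk=16 s=0: MISS | VC []
  [1] addr=0x10c blk=16 s=0: L1-HIT | VC []
  [2] addr=0x1a7 blk=26 s=2: MISS | VC []
  [3] addr=0x10b blk=16 s=0: L1-HIT | VC []
  [4] addr=0x107 blk=16 s=0: L1-HIT | VC []
  [5] addr=0x103 blk=16 s=0: L1-HIT | VC []
  [6] addr=0x10d blk=16 s=0: L1-HIT | VC []
  [7] addr=0x103 blk=16 s=0: L1-HIT | VC []
  [8] addr=0x1ca blk=28 s=0: MISS | VC [16]
  [9] addr=0x68 blk=6 s=2: MISS | VC [16, 26]
  [10] addr=0xac blk=10 s=2: MISS | VC [16, 26, 6]
  [11] addr=0x6d blk=6 s=2: VC-HIT | VC [16, 26, 10]
  [12] addr=0x4f blk=4 s=0: MISS | VC [16, 26, 10, 28]
  [13] addr=0x89 blk=8 s=0: MISS | VC [16, 26, 10, 28, 4]
  [14] addr=0x4e blk=4 s=0: VC-HIT | VC [16, 26, 10, 28, 8]

SEQ = [MISS, L1-HIT, MISS, L1-HIT, L1-HIT, L1-HIT, L1-HIT, L1-HIT, MISS, MISS, MISS, VC-HIT, MISS, MISS, VC-HIT]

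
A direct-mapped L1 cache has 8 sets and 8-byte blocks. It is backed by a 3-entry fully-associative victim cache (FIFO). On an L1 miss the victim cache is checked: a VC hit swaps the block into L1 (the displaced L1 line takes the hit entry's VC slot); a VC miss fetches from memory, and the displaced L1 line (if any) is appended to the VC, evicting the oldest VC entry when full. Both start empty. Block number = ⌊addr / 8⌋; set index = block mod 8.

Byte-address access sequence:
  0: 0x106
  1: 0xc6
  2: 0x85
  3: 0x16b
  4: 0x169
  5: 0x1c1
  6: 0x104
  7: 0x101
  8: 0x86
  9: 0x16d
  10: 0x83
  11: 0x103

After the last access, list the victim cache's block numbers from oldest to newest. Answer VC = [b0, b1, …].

  [0] addr=0x106 blk=32 s=0: MISS | VC []
  [1] addr=0xc6 blk=24 s=0: MISS | VC [32]
  [2] addr=0x85 blk=16 s=0: MISS | VC [32, 24]
  [3] addr=0x16b blk=45 s=5: MISS | VC [32, 24]
  [4] addr=0x169 blk=45 s=5: L1-HIT | VC [32, 24]
  [5] addr=0x1c1 blk=56 s=0: MISS | VC [32, 24, 16]
  [6] addr=0x104 blk=32 s=0: VC-HIT | VC [56, 24, 16]
  [7] addr=0x101 blk=32 s=0: L1-HIT | VC [56, 24, 16]
  [8] addr=0x86 blk=16 s=0: VC-HIT | VC [56, 24, 32]
  [9] addr=0x16d blk=45 s=5: L1-HIT | VC [56, 24, 32]
  [10] addr=0x83 blk=16 s=0: L1-HIT | VC [56, 24, 32]
  [11] addr=0x103 blk=32 s=0: VC-HIT | VC [56, 24, 16]

VC = [56, 24, 16]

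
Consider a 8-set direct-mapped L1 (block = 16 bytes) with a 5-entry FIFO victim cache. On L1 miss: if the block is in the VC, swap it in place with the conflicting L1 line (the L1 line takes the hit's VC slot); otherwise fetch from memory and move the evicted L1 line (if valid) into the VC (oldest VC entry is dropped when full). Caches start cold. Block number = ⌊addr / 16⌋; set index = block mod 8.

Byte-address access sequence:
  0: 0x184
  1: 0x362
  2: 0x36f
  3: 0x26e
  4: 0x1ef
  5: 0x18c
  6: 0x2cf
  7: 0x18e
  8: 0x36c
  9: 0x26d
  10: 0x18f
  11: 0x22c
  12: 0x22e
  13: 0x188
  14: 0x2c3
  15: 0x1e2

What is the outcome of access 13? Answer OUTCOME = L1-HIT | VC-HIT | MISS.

  [0] addr=0x184 blk=24 s=0: MISS | VC []
  [1] addr=0x362 blk=54 s=6: MISS | VC []
  [2] addr=0x36f blk=54 s=6: L1-HIT | VC []
  [3] addr=0x26e blk=38 s=6: MISS | VC [54]
  [4] addr=0x1ef blk=30 s=6: MISS | VC [54, 38]
  [5] addr=0x18c blk=24 s=0: L1-HIT | VC [54, 38]
  [6] addr=0x2cf blk=44 s=4: MISS | VC [54, 38]
  [7] addr=0x18e blk=24 s=0: L1-HIT | VC [54, 38]
  [8] addr=0x36c blk=54 s=6: VC-HIT | VC [30, 38]
  [9] addr=0x26d blk=38 s=6: VC-HIT | VC [30, 54]
  [10] addr=0x18f blk=24 s=0: L1-HIT | VC [30, 54]
  [11] addr=0x22c blk=34 s=2: MISS | VC [30, 54]
  [12] addr=0x22e blk=34 s=2: L1-HIT | VC [30, 54]
  [13] addr=0x188 blk=24 s=0: L1-HIT | VC [30, 54]
  [14] addr=0x2c3 blk=44 s=4: L1-HIT | VC [30, 54]
  [15] addr=0x1e2 blk=30 s=6: VC-HIT | VC [38, 54]

OUTCOME = L1-HIT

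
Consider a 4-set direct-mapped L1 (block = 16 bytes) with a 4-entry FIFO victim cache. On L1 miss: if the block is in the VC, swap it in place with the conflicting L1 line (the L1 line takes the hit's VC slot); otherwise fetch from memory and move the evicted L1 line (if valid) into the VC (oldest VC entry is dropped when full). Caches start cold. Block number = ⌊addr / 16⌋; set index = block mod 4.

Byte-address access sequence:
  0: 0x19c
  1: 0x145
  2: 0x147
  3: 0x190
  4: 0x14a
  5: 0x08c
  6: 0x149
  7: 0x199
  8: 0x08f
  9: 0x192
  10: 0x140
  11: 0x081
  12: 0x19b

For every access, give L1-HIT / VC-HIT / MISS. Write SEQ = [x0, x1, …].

SEQ = [MISS, MISS, L1-HIT, L1-HIT, L1-HIT, MISS, VC-HIT, L1-HIT, VC-HIT, L1-HIT, VC-HIT, VC-HIT, L1-HIT]

  [0] addr=0x19c blk=25 s=1: MISS | VC []
  [1] addr=0x145 blk=20 s=0: MISS | VC []
  [2] addr=0x147 blk=20 s=0: L1-HIT | VC []
  [3] addr=0x190 blk=25 s=1: L1-HIT | VC []
  [4] addr=0x14a blk=20 s=0: L1-HIT | VC []
  [5] addr=0x8c blk=8 s=0: MISS | VC [20]
  [6] addr=0x149 blk=20 s=0: VC-HIT | VC [8]
  [7] addr=0x199 blk=25 s=1: L1-HIT | VC [8]
  [8] addr=0x8f blk=8 s=0: VC-HIT | VC [20]
  [9] addr=0x192 blk=25 s=1: L1-HIT | VC [20]
  [10] addr=0x140 blk=20 s=0: VC-HIT | VC [8]
  [11] addr=0x81 blk=8 s=0: VC-HIT | VC [20]
  [12] addr=0x19b blk=25 s=1: L1-HIT | VC [20]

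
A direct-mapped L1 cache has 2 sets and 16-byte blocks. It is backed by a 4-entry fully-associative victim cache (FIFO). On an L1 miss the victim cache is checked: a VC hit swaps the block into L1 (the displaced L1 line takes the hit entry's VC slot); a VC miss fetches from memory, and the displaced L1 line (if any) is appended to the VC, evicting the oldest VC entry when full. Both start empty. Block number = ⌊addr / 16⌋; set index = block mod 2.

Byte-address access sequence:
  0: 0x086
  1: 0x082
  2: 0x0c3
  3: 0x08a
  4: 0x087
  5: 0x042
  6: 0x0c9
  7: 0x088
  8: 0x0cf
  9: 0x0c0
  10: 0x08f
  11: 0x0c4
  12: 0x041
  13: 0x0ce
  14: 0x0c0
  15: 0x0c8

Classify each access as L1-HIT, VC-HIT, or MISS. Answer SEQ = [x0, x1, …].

#0 0x86→b8/s0 MISS; vc=[]
#1 0x82→b8/s0 L1-HIT; vc=[]
#2 0xc3→b12/s0 MISS; vc=[8]
#3 0x8a→b8/s0 VC-HIT; vc=[12]
#4 0x87→b8/s0 L1-HIT; vc=[12]
#5 0x42→b4/s0 MISS; vc=[12,8]
#6 0xc9→b12/s0 VC-HIT; vc=[4,8]
#7 0x88→b8/s0 VC-HIT; vc=[4,12]
#8 0xcf→b12/s0 VC-HIT; vc=[4,8]
#9 0xc0→b12/s0 L1-HIT; vc=[4,8]
#10 0x8f→b8/s0 VC-HIT; vc=[4,12]
#11 0xc4→b12/s0 VC-HIT; vc=[4,8]
#12 0x41→b4/s0 VC-HIT; vc=[12,8]
#13 0xce→b12/s0 VC-HIT; vc=[4,8]
#14 0xc0→b12/s0 L1-HIT; vc=[4,8]
#15 0xc8→b12/s0 L1-HIT; vc=[4,8]

SEQ = [MISS, L1-HIT, MISS, VC-HIT, L1-HIT, MISS, VC-HIT, VC-HIT, VC-HIT, L1-HIT, VC-HIT, VC-HIT, VC-HIT, VC-HIT, L1-HIT, L1-HIT]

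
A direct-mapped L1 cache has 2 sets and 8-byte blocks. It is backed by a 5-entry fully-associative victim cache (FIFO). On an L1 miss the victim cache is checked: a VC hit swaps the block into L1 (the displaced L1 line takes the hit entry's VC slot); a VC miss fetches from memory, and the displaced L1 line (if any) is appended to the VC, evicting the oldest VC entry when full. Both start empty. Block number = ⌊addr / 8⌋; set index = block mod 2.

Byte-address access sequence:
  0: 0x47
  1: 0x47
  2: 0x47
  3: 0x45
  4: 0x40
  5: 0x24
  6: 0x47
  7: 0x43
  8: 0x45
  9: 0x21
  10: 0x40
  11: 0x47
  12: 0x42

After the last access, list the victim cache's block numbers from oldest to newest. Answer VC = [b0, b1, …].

  [0] addr=0x47 blk=8 s=0: MISS | VC []
  [1] addr=0x47 blk=8 s=0: L1-HIT | VC []
  [2] addr=0x47 blk=8 s=0: L1-HIT | VC []
  [3] addr=0x45 blk=8 s=0: L1-HIT | VC []
  [4] addr=0x40 blk=8 s=0: L1-HIT | VC []
  [5] addr=0x24 blk=4 s=0: MISS | VC [8]
  [6] addr=0x47 blk=8 s=0: VC-HIT | VC [4]
  [7] addr=0x43 blk=8 s=0: L1-HIT | VC [4]
  [8] addr=0x45 blk=8 s=0: L1-HIT | VC [4]
  [9] addr=0x21 blk=4 s=0: VC-HIT | VC [8]
  [10] addr=0x40 blk=8 s=0: VC-HIT | VC [4]
  [11] addr=0x47 blk=8 s=0: L1-HIT | VC [4]
  [12] addr=0x42 blk=8 s=0: L1-HIT | VC [4]

VC = [4]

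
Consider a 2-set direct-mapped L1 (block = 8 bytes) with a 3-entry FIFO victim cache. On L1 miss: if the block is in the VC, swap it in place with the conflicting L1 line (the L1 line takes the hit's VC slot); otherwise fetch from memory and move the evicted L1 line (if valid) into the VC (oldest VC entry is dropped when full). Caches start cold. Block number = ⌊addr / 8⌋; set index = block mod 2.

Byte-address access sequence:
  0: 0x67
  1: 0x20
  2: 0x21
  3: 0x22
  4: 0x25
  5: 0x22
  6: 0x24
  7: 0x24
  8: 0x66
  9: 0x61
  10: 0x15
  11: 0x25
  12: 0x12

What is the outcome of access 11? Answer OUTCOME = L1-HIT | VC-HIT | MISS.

OUTCOME = VC-HIT

#0 0x67→b12/s0 MISS; vc=[]
#1 0x20→b4/s0 MISS; vc=[12]
#2 0x21→b4/s0 L1-HIT; vc=[12]
#3 0x22→b4/s0 L1-HIT; vc=[12]
#4 0x25→b4/s0 L1-HIT; vc=[12]
#5 0x22→b4/s0 L1-HIT; vc=[12]
#6 0x24→b4/s0 L1-HIT; vc=[12]
#7 0x24→b4/s0 L1-HIT; vc=[12]
#8 0x66→b12/s0 VC-HIT; vc=[4]
#9 0x61→b12/s0 L1-HIT; vc=[4]
#10 0x15→b2/s0 MISS; vc=[4,12]
#11 0x25→b4/s0 VC-HIT; vc=[2,12]
#12 0x12→b2/s0 VC-HIT; vc=[4,12]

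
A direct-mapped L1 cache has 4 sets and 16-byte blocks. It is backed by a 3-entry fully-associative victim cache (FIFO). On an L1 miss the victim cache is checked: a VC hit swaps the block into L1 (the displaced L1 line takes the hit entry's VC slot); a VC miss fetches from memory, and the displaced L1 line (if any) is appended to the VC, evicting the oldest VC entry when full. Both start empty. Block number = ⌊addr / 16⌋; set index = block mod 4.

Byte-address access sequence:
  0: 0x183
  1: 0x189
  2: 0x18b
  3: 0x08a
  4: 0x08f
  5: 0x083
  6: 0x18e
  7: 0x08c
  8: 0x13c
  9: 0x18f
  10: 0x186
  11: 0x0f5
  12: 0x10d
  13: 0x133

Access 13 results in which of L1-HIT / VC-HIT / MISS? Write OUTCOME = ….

OUTCOME = VC-HIT

  [0] addr=0x183 blk=24 s=0: MISS | VC []
  [1] addr=0x189 blk=24 s=0: L1-HIT | VC []
  [2] addr=0x18b blk=24 s=0: L1-HIT | VC []
  [3] addr=0x8a blk=8 s=0: MISS | VC [24]
  [4] addr=0x8f blk=8 s=0: L1-HIT | VC [24]
  [5] addr=0x83 blk=8 s=0: L1-HIT | VC [24]
  [6] addr=0x18e blk=24 s=0: VC-HIT | VC [8]
  [7] addr=0x8c blk=8 s=0: VC-HIT | VC [24]
  [8] addr=0x13c blk=19 s=3: MISS | VC [24]
  [9] addr=0x18f blk=24 s=0: VC-HIT | VC [8]
  [10] addr=0x186 blk=24 s=0: L1-HIT | VC [8]
  [11] addr=0xf5 blk=15 s=3: MISS | VC [8, 19]
  [12] addr=0x10d blk=16 s=0: MISS | VC [8, 19, 24]
  [13] addr=0x133 blk=19 s=3: VC-HIT | VC [8, 15, 24]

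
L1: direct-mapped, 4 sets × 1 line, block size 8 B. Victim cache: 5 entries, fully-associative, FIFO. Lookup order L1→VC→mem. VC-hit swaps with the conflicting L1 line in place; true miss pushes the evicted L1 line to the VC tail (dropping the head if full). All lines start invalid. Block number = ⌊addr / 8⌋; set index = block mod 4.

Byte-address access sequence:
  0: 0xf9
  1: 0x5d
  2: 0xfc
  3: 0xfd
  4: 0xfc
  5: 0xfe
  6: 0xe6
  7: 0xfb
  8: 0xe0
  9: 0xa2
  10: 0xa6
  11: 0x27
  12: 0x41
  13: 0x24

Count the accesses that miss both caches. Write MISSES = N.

MISSES = 6

#0 0xf9→b31/s3 MISS; vc=[]
#1 0x5d→b11/s3 MISS; vc=[31]
#2 0xfc→b31/s3 VC-HIT; vc=[11]
#3 0xfd→b31/s3 L1-HIT; vc=[11]
#4 0xfc→b31/s3 L1-HIT; vc=[11]
#5 0xfe→b31/s3 L1-HIT; vc=[11]
#6 0xe6→b28/s0 MISS; vc=[11]
#7 0xfb→b31/s3 L1-HIT; vc=[11]
#8 0xe0→b28/s0 L1-HIT; vc=[11]
#9 0xa2→b20/s0 MISS; vc=[11,28]
#10 0xa6→b20/s0 L1-HIT; vc=[11,28]
#11 0x27→b4/s0 MISS; vc=[11,28,20]
#12 0x41→b8/s0 MISS; vc=[11,28,20,4]
#13 0x24→b4/s0 VC-HIT; vc=[11,28,20,8]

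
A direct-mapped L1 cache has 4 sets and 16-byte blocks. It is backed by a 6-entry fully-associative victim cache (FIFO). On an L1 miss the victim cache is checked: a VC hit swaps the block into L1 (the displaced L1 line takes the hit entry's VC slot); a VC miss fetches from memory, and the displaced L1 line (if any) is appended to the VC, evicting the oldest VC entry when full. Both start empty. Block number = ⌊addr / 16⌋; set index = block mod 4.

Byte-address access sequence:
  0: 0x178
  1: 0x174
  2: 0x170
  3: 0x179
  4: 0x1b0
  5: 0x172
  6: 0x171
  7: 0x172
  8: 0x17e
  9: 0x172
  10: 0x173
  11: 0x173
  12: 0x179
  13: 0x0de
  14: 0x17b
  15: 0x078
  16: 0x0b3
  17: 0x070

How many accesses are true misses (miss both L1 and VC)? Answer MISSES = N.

MISSES = 5

0: 0x178 (blk 23, set 3) → MISS  vc=[]
1: 0x174 (blk 23, set 3) → L1-HIT  vc=[]
2: 0x170 (blk 23, set 3) → L1-HIT  vc=[]
3: 0x179 (blk 23, set 3) → L1-HIT  vc=[]
4: 0x1b0 (blk 27, set 3) → MISS  vc=[23]
5: 0x172 (blk 23, set 3) → VC-HIT  vc=[27]
6: 0x171 (blk 23, set 3) → L1-HIT  vc=[27]
7: 0x172 (blk 23, set 3) → L1-HIT  vc=[27]
8: 0x17e (blk 23, set 3) → L1-HIT  vc=[27]
9: 0x172 (blk 23, set 3) → L1-HIT  vc=[27]
10: 0x173 (blk 23, set 3) → L1-HIT  vc=[27]
11: 0x173 (blk 23, set 3) → L1-HIT  vc=[27]
12: 0x179 (blk 23, set 3) → L1-HIT  vc=[27]
13: 0xde (blk 13, set 1) → MISS  vc=[27]
14: 0x17b (blk 23, set 3) → L1-HIT  vc=[27]
15: 0x78 (blk 7, set 3) → MISS  vc=[27, 23]
16: 0xb3 (blk 11, set 3) → MISS  vc=[27, 23, 7]
17: 0x70 (blk 7, set 3) → VC-HIT  vc=[27, 23, 11]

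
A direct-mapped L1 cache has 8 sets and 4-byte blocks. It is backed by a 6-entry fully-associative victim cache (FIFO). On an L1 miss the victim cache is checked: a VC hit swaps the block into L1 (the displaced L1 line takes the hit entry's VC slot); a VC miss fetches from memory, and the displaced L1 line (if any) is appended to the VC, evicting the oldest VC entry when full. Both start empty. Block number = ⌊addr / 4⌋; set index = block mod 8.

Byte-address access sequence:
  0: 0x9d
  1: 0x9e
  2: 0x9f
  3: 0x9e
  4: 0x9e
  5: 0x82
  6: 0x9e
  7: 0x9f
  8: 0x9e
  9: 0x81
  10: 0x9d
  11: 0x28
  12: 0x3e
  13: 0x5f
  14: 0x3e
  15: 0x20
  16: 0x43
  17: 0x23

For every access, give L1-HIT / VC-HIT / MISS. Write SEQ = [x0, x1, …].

0: 0x9d (blk 39, set 7) → MISS  vc=[]
1: 0x9e (blk 39, set 7) → L1-HIT  vc=[]
2: 0x9f (blk 39, set 7) → L1-HIT  vc=[]
3: 0x9e (blk 39, set 7) → L1-HIT  vc=[]
4: 0x9e (blk 39, set 7) → L1-HIT  vc=[]
5: 0x82 (blk 32, set 0) → MISS  vc=[]
6: 0x9e (blk 39, set 7) → L1-HIT  vc=[]
7: 0x9f (blk 39, set 7) → L1-HIT  vc=[]
8: 0x9e (blk 39, set 7) → L1-HIT  vc=[]
9: 0x81 (blk 32, set 0) → L1-HIT  vc=[]
10: 0x9d (blk 39, set 7) → L1-HIT  vc=[]
11: 0x28 (blk 10, set 2) → MISS  vc=[]
12: 0x3e (blk 15, set 7) → MISS  vc=[39]
13: 0x5f (blk 23, set 7) → MISS  vc=[39, 15]
14: 0x3e (blk 15, set 7) → VC-HIT  vc=[39, 23]
15: 0x20 (blk 8, set 0) → MISS  vc=[39, 23, 32]
16: 0x43 (blk 16, set 0) → MISS  vc=[39, 23, 32, 8]
17: 0x23 (blk 8, set 0) → VC-HIT  vc=[39, 23, 32, 16]

SEQ = [MISS, L1-HIT, L1-HIT, L1-HIT, L1-HIT, MISS, L1-HIT, L1-HIT, L1-HIT, L1-HIT, L1-HIT, MISS, MISS, MISS, VC-HIT, MISS, MISS, VC-HIT]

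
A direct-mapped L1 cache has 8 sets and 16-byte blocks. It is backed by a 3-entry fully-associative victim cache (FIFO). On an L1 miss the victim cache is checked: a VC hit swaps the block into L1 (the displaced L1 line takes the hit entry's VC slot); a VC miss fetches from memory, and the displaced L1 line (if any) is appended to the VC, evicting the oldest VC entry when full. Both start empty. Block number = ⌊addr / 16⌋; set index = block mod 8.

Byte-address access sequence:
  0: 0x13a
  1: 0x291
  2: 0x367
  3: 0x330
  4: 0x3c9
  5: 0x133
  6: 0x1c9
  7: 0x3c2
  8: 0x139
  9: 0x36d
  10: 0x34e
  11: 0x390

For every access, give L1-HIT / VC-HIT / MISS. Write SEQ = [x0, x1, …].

  [0] addr=0x13a blk=19 s=3: MISS | VC []
  [1] addr=0x291 blk=41 s=1: MISS | VC []
  [2] addr=0x367 blk=54 s=6: MISS | VC []
  [3] addr=0x330 blk=51 s=3: MISS | VC [19]
  [4] addr=0x3c9 blk=60 s=4: MISS | VC [19]
  [5] addr=0x133 blk=19 s=3: VC-HIT | VC [51]
  [6] addr=0x1c9 blk=28 s=4: MISS | VC [51, 60]
  [7] addr=0x3c2 blk=60 s=4: VC-HIT | VC [51, 28]
  [8] addr=0x139 blk=19 s=3: L1-HIT | VC [51, 28]
  [9] addr=0x36d blk=54 s=6: L1-HIT | VC [51, 28]
  [10] addr=0x34e blk=52 s=4: MISS | VC [51, 28, 60]
  [11] addr=0x390 blk=57 s=1: MISS | VC [28, 60, 41]

SEQ = [MISS, MISS, MISS, MISS, MISS, VC-HIT, MISS, VC-HIT, L1-HIT, L1-HIT, MISS, MISS]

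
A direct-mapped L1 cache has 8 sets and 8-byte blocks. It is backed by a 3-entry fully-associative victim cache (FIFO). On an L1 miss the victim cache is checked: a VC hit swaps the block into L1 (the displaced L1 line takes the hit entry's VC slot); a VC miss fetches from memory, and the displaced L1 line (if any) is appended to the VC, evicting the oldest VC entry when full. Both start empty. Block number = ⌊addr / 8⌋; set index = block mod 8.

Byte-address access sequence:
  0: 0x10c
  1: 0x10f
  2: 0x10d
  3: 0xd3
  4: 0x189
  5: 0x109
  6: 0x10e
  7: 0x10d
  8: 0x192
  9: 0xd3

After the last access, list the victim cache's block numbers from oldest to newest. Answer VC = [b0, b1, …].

VC = [49, 50]

0: 0x10c (blk 33, set 1) → MISS  vc=[]
1: 0x10f (blk 33, set 1) → L1-HIT  vc=[]
2: 0x10d (blk 33, set 1) → L1-HIT  vc=[]
3: 0xd3 (blk 26, set 2) → MISS  vc=[]
4: 0x189 (blk 49, set 1) → MISS  vc=[33]
5: 0x109 (blk 33, set 1) → VC-HIT  vc=[49]
6: 0x10e (blk 33, set 1) → L1-HIT  vc=[49]
7: 0x10d (blk 33, set 1) → L1-HIT  vc=[49]
8: 0x192 (blk 50, set 2) → MISS  vc=[49, 26]
9: 0xd3 (blk 26, set 2) → VC-HIT  vc=[49, 50]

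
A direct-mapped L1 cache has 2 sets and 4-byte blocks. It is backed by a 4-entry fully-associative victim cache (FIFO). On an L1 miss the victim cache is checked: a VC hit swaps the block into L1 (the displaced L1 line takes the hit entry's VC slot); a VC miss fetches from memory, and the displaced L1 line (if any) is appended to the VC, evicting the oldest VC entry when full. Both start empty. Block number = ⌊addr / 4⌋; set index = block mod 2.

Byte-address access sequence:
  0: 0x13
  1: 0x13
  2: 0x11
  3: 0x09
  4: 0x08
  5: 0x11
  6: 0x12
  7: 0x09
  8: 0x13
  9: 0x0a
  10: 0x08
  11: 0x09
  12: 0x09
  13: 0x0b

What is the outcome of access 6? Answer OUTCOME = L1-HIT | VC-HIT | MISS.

OUTCOME = L1-HIT

0: 0x13 (blk 4, set 0) → MISS  vc=[]
1: 0x13 (blk 4, set 0) → L1-HIT  vc=[]
2: 0x11 (blk 4, set 0) → L1-HIT  vc=[]
3: 0x9 (blk 2, set 0) → MISS  vc=[4]
4: 0x8 (blk 2, set 0) → L1-HIT  vc=[4]
5: 0x11 (blk 4, set 0) → VC-HIT  vc=[2]
6: 0x12 (blk 4, set 0) → L1-HIT  vc=[2]
7: 0x9 (blk 2, set 0) → VC-HIT  vc=[4]
8: 0x13 (blk 4, set 0) → VC-HIT  vc=[2]
9: 0xa (blk 2, set 0) → VC-HIT  vc=[4]
10: 0x8 (blk 2, set 0) → L1-HIT  vc=[4]
11: 0x9 (blk 2, set 0) → L1-HIT  vc=[4]
12: 0x9 (blk 2, set 0) → L1-HIT  vc=[4]
13: 0xb (blk 2, set 0) → L1-HIT  vc=[4]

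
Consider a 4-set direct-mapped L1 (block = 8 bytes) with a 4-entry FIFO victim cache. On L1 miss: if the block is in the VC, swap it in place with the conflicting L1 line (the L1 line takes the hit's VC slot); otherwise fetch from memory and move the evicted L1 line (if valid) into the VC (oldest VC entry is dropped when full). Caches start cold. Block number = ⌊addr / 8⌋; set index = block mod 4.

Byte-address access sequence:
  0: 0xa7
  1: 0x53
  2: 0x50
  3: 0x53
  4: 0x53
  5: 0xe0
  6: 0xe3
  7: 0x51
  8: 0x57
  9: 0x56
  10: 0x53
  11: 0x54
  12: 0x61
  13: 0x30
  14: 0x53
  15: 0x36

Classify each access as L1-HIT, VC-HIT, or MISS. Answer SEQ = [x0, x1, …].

  [0] addr=0xa7 blk=20 s=0: MISS | VC []
  [1] addr=0x53 blk=10 s=2: MISS | VC []
  [2] addr=0x50 blk=10 s=2: L1-HIT | VC []
  [3] addr=0x53 blk=10 s=2: L1-HIT | VC []
  [4] addr=0x53 blk=10 s=2: L1-HIT | VC []
  [5] addr=0xe0 blk=28 s=0: MISS | VC [20]
  [6] addr=0xe3 blk=28 s=0: L1-HIT | VC [20]
  [7] addr=0x51 blk=10 s=2: L1-HIT | VC [20]
  [8] addr=0x57 blk=10 s=2: L1-HIT | VC [20]
  [9] addr=0x56 blk=10 s=2: L1-HIT | VC [20]
  [10] addr=0x53 blk=10 s=2: L1-HIT | VC [20]
  [11] addr=0x54 blk=10 s=2: L1-HIT | VC [20]
  [12] addr=0x61 blk=12 s=0: MISS | VC [20, 28]
  [13] addr=0x30 blk=6 s=2: MISS | VC [20, 28, 10]
  [14] addr=0x53 blk=10 s=2: VC-HIT | VC [20, 28, 6]
  [15] addr=0x36 blk=6 s=2: VC-HIT | VC [20, 28, 10]

SEQ = [MISS, MISS, L1-HIT, L1-HIT, L1-HIT, MISS, L1-HIT, L1-HIT, L1-HIT, L1-HIT, L1-HIT, L1-HIT, MISS, MISS, VC-HIT, VC-HIT]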